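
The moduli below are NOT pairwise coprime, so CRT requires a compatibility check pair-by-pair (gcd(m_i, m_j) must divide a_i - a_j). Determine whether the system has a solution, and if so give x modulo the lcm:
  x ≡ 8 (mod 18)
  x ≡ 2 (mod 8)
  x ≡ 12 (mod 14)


Moduli 18, 8, 14 are not pairwise coprime, so CRT works modulo lcm(m_i) when all pairwise compatibility conditions hold.
Pairwise compatibility: gcd(m_i, m_j) must divide a_i - a_j for every pair.
Merge one congruence at a time:
  Start: x ≡ 8 (mod 18).
  Combine with x ≡ 2 (mod 8): gcd(18, 8) = 2; 2 - 8 = -6, which IS divisible by 2, so compatible.
    Write x = 8 + 18·t and substitute into x ≡ 2 (mod 8): 18·t ≡ 2 − 8 = -6 (mod 8).
    Divide the congruence (and modulus) by g = 2: 9·t ≡ -3 (mod 4).
    Reduce coefficients mod 4: 1·t ≡ 1 (mod 4).
    So t ≡ 1 (mod 4).
    Then x = 8 + 18·1 = 26, valid modulo lcm(18, 8) = 72: x ≡ 26 (mod 72).
  Combine with x ≡ 12 (mod 14): gcd(72, 14) = 2; 12 - 26 = -14, which IS divisible by 2, so compatible.
    Write x = 26 + 72·t and substitute into x ≡ 12 (mod 14): 72·t ≡ 12 − 26 = -14 (mod 14).
    Divide the congruence (and modulus) by g = 2: 36·t ≡ -7 (mod 7).
    Reduce coefficients mod 7: 1·t ≡ 0 (mod 7).
    So t ≡ 0 (mod 7).
    Then x = 26 + 72·0 = 26, valid modulo lcm(72, 14) = 504: x ≡ 26 (mod 504).
Verify: 26 mod 18 = 8, 26 mod 8 = 2, 26 mod 14 = 12.

x ≡ 26 (mod 504).


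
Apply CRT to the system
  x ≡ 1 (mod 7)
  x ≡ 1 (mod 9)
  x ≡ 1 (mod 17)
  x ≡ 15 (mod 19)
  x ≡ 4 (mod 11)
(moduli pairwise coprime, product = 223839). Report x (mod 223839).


Product of moduli M = 7 · 9 · 17 · 19 · 11 = 223839.
Merge one congruence at a time:
  Start: x ≡ 1 (mod 7).
  Combine with x ≡ 1 (mod 9); new modulus lcm = 63.
    Write x = 1 + 7·t and substitute into x ≡ 1 (mod 9): 7·t ≡ 1 − 1 = 0 (mod 9).
    The inverse of 7 mod 9 is 4 (since 7·4 = 28 = 3·9 + 1), so t ≡ 4·0 = 0 ≡ 0 (mod 9).
    Then x = 1 + 7·0 = 1, valid modulo lcm(7, 9) = 63: x ≡ 1 (mod 63).
  Combine with x ≡ 1 (mod 17); new modulus lcm = 1071.
    Write x = 1 + 63·t and substitute into x ≡ 1 (mod 17): 63·t ≡ 1 − 1 = 0 (mod 17).
    Reduce coefficients mod 17: 12·t ≡ 0 (mod 17).
    The inverse of 12 mod 17 is 10 (since 12·10 = 120 = 7·17 + 1), so t ≡ 10·0 = 0 ≡ 0 (mod 17).
    Then x = 1 + 63·0 = 1, valid modulo lcm(63, 17) = 1071: x ≡ 1 (mod 1071).
  Combine with x ≡ 15 (mod 19); new modulus lcm = 20349.
    Write x = 1 + 1071·t and substitute into x ≡ 15 (mod 19): 1071·t ≡ 15 − 1 = 14 (mod 19).
    Reduce coefficients mod 19: 7·t ≡ 14 (mod 19).
    The inverse of 7 mod 19 is 11 (since 7·11 = 77 = 4·19 + 1), so t ≡ 11·14 = 154 ≡ 2 (mod 19).
    Then x = 1 + 1071·2 = 2143, valid modulo lcm(1071, 19) = 20349: x ≡ 2143 (mod 20349).
  Combine with x ≡ 4 (mod 11); new modulus lcm = 223839.
    Write x = 2143 + 20349·t and substitute into x ≡ 4 (mod 11): 20349·t ≡ 4 − 2143 = -2139 (mod 11).
    Reduce coefficients mod 11: 10·t ≡ 6 (mod 11).
    The inverse of 10 mod 11 is 10 (since 10·10 = 100 = 9·11 + 1), so t ≡ 10·6 = 60 ≡ 5 (mod 11).
    Then x = 2143 + 20349·5 = 103888, valid modulo lcm(20349, 11) = 223839: x ≡ 103888 (mod 223839).
Verify against each original: 103888 mod 7 = 1, 103888 mod 9 = 1, 103888 mod 17 = 1, 103888 mod 19 = 15, 103888 mod 11 = 4.

x ≡ 103888 (mod 223839).


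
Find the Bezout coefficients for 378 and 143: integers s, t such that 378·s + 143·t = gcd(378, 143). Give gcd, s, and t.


Euclidean algorithm on (378, 143) — divide until remainder is 0:
  378 = 2 · 143 + 92
  143 = 1 · 92 + 51
  92 = 1 · 51 + 41
  51 = 1 · 41 + 10
  41 = 4 · 10 + 1
  10 = 10 · 1 + 0
gcd(378, 143) = 1.
Track Bezout coefficients alongside the remainders: start with r₀ = 378 = a·1 + b·0 (s = 1, t = 0) and r₁ = 143 = a·0 + b·1 (s = 0, t = 1); each new remainder r_{k+1} = r_{k-1} − q_k·r_k inherits s_{k+1} = s_{k-1} − q_k·s_k, t_{k+1} = t_{k-1} − q_k·t_k, so r_k = a·s_k + b·t_k at every step:
  q = 2: r = 92, s = 1 − 2·0 = 1, t = 0 − 2·1 = -2  (check: 378·1 + 143·(-2) = 92)
  q = 1: r = 51, s = 0 − 1·1 = -1, t = 1 − 1·(-2) = 3  (check: 378·(-1) + 143·3 = 51)
  q = 1: r = 41, s = 1 − 1·(-1) = 2, t = -2 − 1·3 = -5  (check: 378·2 + 143·(-5) = 41)
  q = 1: r = 10, s = -1 − 1·2 = -3, t = 3 − 1·(-5) = 8  (check: 378·(-3) + 143·8 = 10)
  q = 4: r = 1, s = 2 − 4·(-3) = 14, t = -5 − 4·8 = -37  (check: 378·14 + 143·(-37) = 1)
The row with r = 1 (the gcd) gives the Bezout coefficients s = 14, t = -37.
Result: 378 · (14) + 143 · (-37) = 1.

gcd(378, 143) = 1; s = 14, t = -37 (check: 378·14 + 143·(-37) = 1).


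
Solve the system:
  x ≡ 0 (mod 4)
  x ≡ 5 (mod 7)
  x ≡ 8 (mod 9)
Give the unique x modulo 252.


Moduli 4, 7, 9 are pairwise coprime; by CRT there is a unique solution modulo M = 4 · 7 · 9 = 252.
Solve pairwise, accumulating the modulus:
  Start with x ≡ 0 (mod 4).
  Combine with x ≡ 5 (mod 7): since gcd(4, 7) = 1, we get a unique residue mod 28.
    Write x = 0 + 4·t and substitute into x ≡ 5 (mod 7): 4·t ≡ 5 − 0 = 5 (mod 7).
    The inverse of 4 mod 7 is 2 (since 4·2 = 8 = 1·7 + 1), so t ≡ 2·5 = 10 ≡ 3 (mod 7).
    Then x = 0 + 4·3 = 12, valid modulo lcm(4, 7) = 28: x ≡ 12 (mod 28).
  Combine with x ≡ 8 (mod 9): since gcd(28, 9) = 1, we get a unique residue mod 252.
    Write x = 12 + 28·t and substitute into x ≡ 8 (mod 9): 28·t ≡ 8 − 12 = -4 (mod 9).
    Reduce coefficients mod 9: 1·t ≡ 5 (mod 9).
    So t ≡ 5 (mod 9).
    Then x = 12 + 28·5 = 152, valid modulo lcm(28, 9) = 252: x ≡ 152 (mod 252).
Verify: 152 mod 4 = 0 ✓, 152 mod 7 = 5 ✓, 152 mod 9 = 8 ✓.

x ≡ 152 (mod 252).


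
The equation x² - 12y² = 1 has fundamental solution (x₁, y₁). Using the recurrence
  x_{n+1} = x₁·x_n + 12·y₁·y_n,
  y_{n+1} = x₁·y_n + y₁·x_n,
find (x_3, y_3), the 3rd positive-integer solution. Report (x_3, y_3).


Step 1: Find the fundamental solution (x₁, y₁) of x² - 12y² = 1.
  Expand √12 as a continued fraction. a₀ = ⌊√12⌋ = 3; iterate m_{k+1} = d_k·a_k − m_k, d_{k+1} = (12 − m_{k+1}²)/d_k, a_{k+1} = ⌊(a₀ + m_{k+1})/d_{k+1}⌋ (starting m₀ = 0, d₀ = 1), with convergents p_k = a_k·p_{k-1} + p_{k-2}, q_k = a_k·q_{k-1} + q_{k-2} (p₋₁ = 1, q₋₁ = 0):
  k = 0: a₀ = 3; p₀/q₀ = 3/1; p₀² − 12·q₀² = 9 − 12 = -3.
  k = 1: m = 3, d = 3, a = ⌊(3 + 3)/3⌋ = 2; p/q = (2·3 + 1)/(2·1 + 0) = 7/2; p² − 12·q² = 49 − 48 = 1.
  The first convergent with p² − 12·q² = 1 gives the fundamental solution (x₁, y₁) = (7, 2).
Step 2: Apply the recurrence (x_{n+1}, y_{n+1}) = (x₁x_n + 12y₁y_n, x₁y_n + y₁x_n) repeatedly.
  From (x_1, y_1) = (7, 2): x_2 = 7·7 + 12·2·2 = 97; y_2 = 7·2 + 2·7 = 28.
  From (x_2, y_2) = (97, 28): x_3 = 7·97 + 12·2·28 = 1351; y_3 = 7·28 + 2·97 = 390.
Step 3: Verify x_3² - 12·y_3² = 1825201 - 1825200 = 1 (should be 1). ✓

(x_1, y_1) = (7, 2); (x_3, y_3) = (1351, 390).


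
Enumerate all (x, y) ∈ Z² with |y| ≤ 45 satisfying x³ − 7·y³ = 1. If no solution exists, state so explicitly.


The equation is x³ - 7y³ = 1. For fixed y, x³ = 7·y³ + 1, so a solution requires the RHS to be a perfect cube.
Strategy: iterate y from -45 to 45, compute RHS = 7·y³ + 1, and check whether it is a (positive or negative) perfect cube.
Check small values of y:
  y = 0: RHS = 1 = (1)³ ⇒ x = 1 works.
  y = 1: RHS = 8 = (2)³ ⇒ x = 2 works.
  y = -1: RHS = -6 is not a perfect cube.
  y = 2: RHS = 57 is not a perfect cube.
  y = -2: RHS = -55 is not a perfect cube.
  y = 3: RHS = 190 is not a perfect cube.
  y = -3: RHS = -188 is not a perfect cube.
Continuing the search up to |y| = 45 finds no further solutions beyond those listed.
Collected solutions: (1, 0), (2, 1).

Solutions (with |y| ≤ 45): (1, 0), (2, 1).


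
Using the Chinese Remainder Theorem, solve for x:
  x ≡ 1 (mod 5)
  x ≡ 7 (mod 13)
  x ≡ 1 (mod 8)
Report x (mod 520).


Moduli 5, 13, 8 are pairwise coprime; by CRT there is a unique solution modulo M = 5 · 13 · 8 = 520.
Solve pairwise, accumulating the modulus:
  Start with x ≡ 1 (mod 5).
  Combine with x ≡ 7 (mod 13): since gcd(5, 13) = 1, we get a unique residue mod 65.
    Write x = 1 + 5·t and substitute into x ≡ 7 (mod 13): 5·t ≡ 7 − 1 = 6 (mod 13).
    The inverse of 5 mod 13 is 8 (since 5·8 = 40 = 3·13 + 1), so t ≡ 8·6 = 48 ≡ 9 (mod 13).
    Then x = 1 + 5·9 = 46, valid modulo lcm(5, 13) = 65: x ≡ 46 (mod 65).
  Combine with x ≡ 1 (mod 8): since gcd(65, 8) = 1, we get a unique residue mod 520.
    Write x = 46 + 65·t and substitute into x ≡ 1 (mod 8): 65·t ≡ 1 − 46 = -45 (mod 8).
    Reduce coefficients mod 8: 1·t ≡ 3 (mod 8).
    So t ≡ 3 (mod 8).
    Then x = 46 + 65·3 = 241, valid modulo lcm(65, 8) = 520: x ≡ 241 (mod 520).
Verify: 241 mod 5 = 1 ✓, 241 mod 13 = 7 ✓, 241 mod 8 = 1 ✓.

x ≡ 241 (mod 520).


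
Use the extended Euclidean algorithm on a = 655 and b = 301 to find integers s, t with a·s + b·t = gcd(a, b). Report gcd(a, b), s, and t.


Euclidean algorithm on (655, 301) — divide until remainder is 0:
  655 = 2 · 301 + 53
  301 = 5 · 53 + 36
  53 = 1 · 36 + 17
  36 = 2 · 17 + 2
  17 = 8 · 2 + 1
  2 = 2 · 1 + 0
gcd(655, 301) = 1.
Track Bezout coefficients alongside the remainders: start with r₀ = 655 = a·1 + b·0 (s = 1, t = 0) and r₁ = 301 = a·0 + b·1 (s = 0, t = 1); each new remainder r_{k+1} = r_{k-1} − q_k·r_k inherits s_{k+1} = s_{k-1} − q_k·s_k, t_{k+1} = t_{k-1} − q_k·t_k, so r_k = a·s_k + b·t_k at every step:
  q = 2: r = 53, s = 1 − 2·0 = 1, t = 0 − 2·1 = -2  (check: 655·1 + 301·(-2) = 53)
  q = 5: r = 36, s = 0 − 5·1 = -5, t = 1 − 5·(-2) = 11  (check: 655·(-5) + 301·11 = 36)
  q = 1: r = 17, s = 1 − 1·(-5) = 6, t = -2 − 1·11 = -13  (check: 655·6 + 301·(-13) = 17)
  q = 2: r = 2, s = -5 − 2·6 = -17, t = 11 − 2·(-13) = 37  (check: 655·(-17) + 301·37 = 2)
  q = 8: r = 1, s = 6 − 8·(-17) = 142, t = -13 − 8·37 = -309  (check: 655·142 + 301·(-309) = 1)
The row with r = 1 (the gcd) gives the Bezout coefficients s = 142, t = -309.
Result: 655 · (142) + 301 · (-309) = 1.

gcd(655, 301) = 1; s = 142, t = -309 (check: 655·142 + 301·(-309) = 1).


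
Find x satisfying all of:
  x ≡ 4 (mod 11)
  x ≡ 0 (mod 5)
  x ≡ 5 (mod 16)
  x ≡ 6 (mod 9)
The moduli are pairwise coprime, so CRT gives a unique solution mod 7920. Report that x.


Product of moduli M = 11 · 5 · 16 · 9 = 7920.
Merge one congruence at a time:
  Start: x ≡ 4 (mod 11).
  Combine with x ≡ 0 (mod 5); new modulus lcm = 55.
    Write x = 4 + 11·t and substitute into x ≡ 0 (mod 5): 11·t ≡ 0 − 4 = -4 (mod 5).
    Reduce coefficients mod 5: 1·t ≡ 1 (mod 5).
    So t ≡ 1 (mod 5).
    Then x = 4 + 11·1 = 15, valid modulo lcm(11, 5) = 55: x ≡ 15 (mod 55).
  Combine with x ≡ 5 (mod 16); new modulus lcm = 880.
    Write x = 15 + 55·t and substitute into x ≡ 5 (mod 16): 55·t ≡ 5 − 15 = -10 (mod 16).
    Reduce coefficients mod 16: 7·t ≡ 6 (mod 16).
    The inverse of 7 mod 16 is 7 (since 7·7 = 49 = 3·16 + 1), so t ≡ 7·6 = 42 ≡ 10 (mod 16).
    Then x = 15 + 55·10 = 565, valid modulo lcm(55, 16) = 880: x ≡ 565 (mod 880).
  Combine with x ≡ 6 (mod 9); new modulus lcm = 7920.
    Write x = 565 + 880·t and substitute into x ≡ 6 (mod 9): 880·t ≡ 6 − 565 = -559 (mod 9).
    Reduce coefficients mod 9: 7·t ≡ 8 (mod 9).
    The inverse of 7 mod 9 is 4 (since 7·4 = 28 = 3·9 + 1), so t ≡ 4·8 = 32 ≡ 5 (mod 9).
    Then x = 565 + 880·5 = 4965, valid modulo lcm(880, 9) = 7920: x ≡ 4965 (mod 7920).
Verify against each original: 4965 mod 11 = 4, 4965 mod 5 = 0, 4965 mod 16 = 5, 4965 mod 9 = 6.

x ≡ 4965 (mod 7920).


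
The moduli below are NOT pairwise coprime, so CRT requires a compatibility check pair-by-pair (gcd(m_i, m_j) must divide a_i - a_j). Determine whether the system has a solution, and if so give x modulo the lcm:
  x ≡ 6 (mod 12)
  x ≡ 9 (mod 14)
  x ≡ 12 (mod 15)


Moduli 12, 14, 15 are not pairwise coprime, so CRT works modulo lcm(m_i) when all pairwise compatibility conditions hold.
Pairwise compatibility: gcd(m_i, m_j) must divide a_i - a_j for every pair.
Merge one congruence at a time:
  Start: x ≡ 6 (mod 12).
  Combine with x ≡ 9 (mod 14): gcd(12, 14) = 2, and 9 - 6 = 3 is NOT divisible by 2.
    ⇒ system is inconsistent (no integer solution).

No solution (the system is inconsistent).


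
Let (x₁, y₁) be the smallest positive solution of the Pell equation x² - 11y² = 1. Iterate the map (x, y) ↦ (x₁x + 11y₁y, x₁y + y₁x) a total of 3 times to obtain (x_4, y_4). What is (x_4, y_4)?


Step 1: Find the fundamental solution (x₁, y₁) of x² - 11y² = 1.
  Expand √11 as a continued fraction. a₀ = ⌊√11⌋ = 3; iterate m_{k+1} = d_k·a_k − m_k, d_{k+1} = (11 − m_{k+1}²)/d_k, a_{k+1} = ⌊(a₀ + m_{k+1})/d_{k+1}⌋ (starting m₀ = 0, d₀ = 1), with convergents p_k = a_k·p_{k-1} + p_{k-2}, q_k = a_k·q_{k-1} + q_{k-2} (p₋₁ = 1, q₋₁ = 0):
  k = 0: a₀ = 3; p₀/q₀ = 3/1; p₀² − 11·q₀² = 9 − 11 = -2.
  k = 1: m = 3, d = 2, a = ⌊(3 + 3)/2⌋ = 3; p/q = (3·3 + 1)/(3·1 + 0) = 10/3; p² − 11·q² = 100 − 99 = 1.
  The first convergent with p² − 11·q² = 1 gives the fundamental solution (x₁, y₁) = (10, 3).
Step 2: Apply the recurrence (x_{n+1}, y_{n+1}) = (x₁x_n + 11y₁y_n, x₁y_n + y₁x_n) repeatedly.
  From (x_1, y_1) = (10, 3): x_2 = 10·10 + 11·3·3 = 199; y_2 = 10·3 + 3·10 = 60.
  From (x_2, y_2) = (199, 60): x_3 = 10·199 + 11·3·60 = 3970; y_3 = 10·60 + 3·199 = 1197.
  From (x_3, y_3) = (3970, 1197): x_4 = 10·3970 + 11·3·1197 = 79201; y_4 = 10·1197 + 3·3970 = 23880.
Step 3: Verify x_4² - 11·y_4² = 6272798401 - 6272798400 = 1 (should be 1). ✓

(x_1, y_1) = (10, 3); (x_4, y_4) = (79201, 23880).


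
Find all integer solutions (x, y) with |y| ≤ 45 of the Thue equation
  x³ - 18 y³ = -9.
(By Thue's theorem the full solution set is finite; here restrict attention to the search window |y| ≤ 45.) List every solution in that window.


The equation is x³ - 18y³ = -9. For fixed y, x³ = 18·y³ − 9, so a solution requires the RHS to be a perfect cube.
Strategy: iterate y from -45 to 45, compute RHS = 18·y³ − 9, and check whether it is a (positive or negative) perfect cube.
Check small values of y:
  y = 0: RHS = -9 is not a perfect cube.
  y = 1: RHS = 9 is not a perfect cube.
  y = -1: RHS = -27 = (-3)³ ⇒ x = -3 works.
  y = 2: RHS = 135 is not a perfect cube.
  y = -2: RHS = -153 is not a perfect cube.
  y = 3: RHS = 477 is not a perfect cube.
  y = -3: RHS = -495 is not a perfect cube.
Continuing the search up to |y| = 45 finds no further solutions beyond those listed.
Collected solutions: (-3, -1).

Solutions (with |y| ≤ 45): (-3, -1).


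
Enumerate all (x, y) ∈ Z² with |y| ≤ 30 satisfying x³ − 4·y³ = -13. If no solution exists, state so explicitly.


The equation is x³ - 4y³ = -13. For fixed y, x³ = 4·y³ − 13, so a solution requires the RHS to be a perfect cube.
Strategy: iterate y from -30 to 30, compute RHS = 4·y³ − 13, and check whether it is a (positive or negative) perfect cube.
Check small values of y:
  y = 0: RHS = -13 is not a perfect cube.
  y = 1: RHS = -9 is not a perfect cube.
  y = -1: RHS = -17 is not a perfect cube.
  y = 2: RHS = 19 is not a perfect cube.
  y = -2: RHS = -45 is not a perfect cube.
  y = 3: RHS = 95 is not a perfect cube.
  y = -3: RHS = -121 is not a perfect cube.
Continuing the search up to |y| = 30 finds no solutions either.
No (x, y) in the scanned range satisfies the equation.

No integer solutions with |y| ≤ 30.


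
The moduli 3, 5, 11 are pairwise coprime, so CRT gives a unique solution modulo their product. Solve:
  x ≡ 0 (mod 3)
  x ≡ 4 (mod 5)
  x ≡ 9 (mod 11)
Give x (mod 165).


Moduli 3, 5, 11 are pairwise coprime; by CRT there is a unique solution modulo M = 3 · 5 · 11 = 165.
Solve pairwise, accumulating the modulus:
  Start with x ≡ 0 (mod 3).
  Combine with x ≡ 4 (mod 5): since gcd(3, 5) = 1, we get a unique residue mod 15.
    Write x = 0 + 3·t and substitute into x ≡ 4 (mod 5): 3·t ≡ 4 − 0 = 4 (mod 5).
    The inverse of 3 mod 5 is 2 (since 3·2 = 6 = 1·5 + 1), so t ≡ 2·4 = 8 ≡ 3 (mod 5).
    Then x = 0 + 3·3 = 9, valid modulo lcm(3, 5) = 15: x ≡ 9 (mod 15).
  Combine with x ≡ 9 (mod 11): since gcd(15, 11) = 1, we get a unique residue mod 165.
    Write x = 9 + 15·t and substitute into x ≡ 9 (mod 11): 15·t ≡ 9 − 9 = 0 (mod 11).
    Reduce coefficients mod 11: 4·t ≡ 0 (mod 11).
    The inverse of 4 mod 11 is 3 (since 4·3 = 12 = 1·11 + 1), so t ≡ 3·0 = 0 ≡ 0 (mod 11).
    Then x = 9 + 15·0 = 9, valid modulo lcm(15, 11) = 165: x ≡ 9 (mod 165).
Verify: 9 mod 3 = 0 ✓, 9 mod 5 = 4 ✓, 9 mod 11 = 9 ✓.

x ≡ 9 (mod 165).


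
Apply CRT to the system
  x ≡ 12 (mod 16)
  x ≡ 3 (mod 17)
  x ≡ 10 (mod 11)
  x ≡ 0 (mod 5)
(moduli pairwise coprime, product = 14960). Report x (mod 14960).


Product of moduli M = 16 · 17 · 11 · 5 = 14960.
Merge one congruence at a time:
  Start: x ≡ 12 (mod 16).
  Combine with x ≡ 3 (mod 17); new modulus lcm = 272.
    Write x = 12 + 16·t and substitute into x ≡ 3 (mod 17): 16·t ≡ 3 − 12 = -9 (mod 17).
    Reduce coefficients mod 17: 16·t ≡ 8 (mod 17).
    The inverse of 16 mod 17 is 16 (since 16·16 = 256 = 15·17 + 1), so t ≡ 16·8 = 128 ≡ 9 (mod 17).
    Then x = 12 + 16·9 = 156, valid modulo lcm(16, 17) = 272: x ≡ 156 (mod 272).
  Combine with x ≡ 10 (mod 11); new modulus lcm = 2992.
    Write x = 156 + 272·t and substitute into x ≡ 10 (mod 11): 272·t ≡ 10 − 156 = -146 (mod 11).
    Reduce coefficients mod 11: 8·t ≡ 8 (mod 11).
    The inverse of 8 mod 11 is 7 (since 8·7 = 56 = 5·11 + 1), so t ≡ 7·8 = 56 ≡ 1 (mod 11).
    Then x = 156 + 272·1 = 428, valid modulo lcm(272, 11) = 2992: x ≡ 428 (mod 2992).
  Combine with x ≡ 0 (mod 5); new modulus lcm = 14960.
    Write x = 428 + 2992·t and substitute into x ≡ 0 (mod 5): 2992·t ≡ 0 − 428 = -428 (mod 5).
    Reduce coefficients mod 5: 2·t ≡ 2 (mod 5).
    The inverse of 2 mod 5 is 3 (since 2·3 = 6 = 1·5 + 1), so t ≡ 3·2 = 6 ≡ 1 (mod 5).
    Then x = 428 + 2992·1 = 3420, valid modulo lcm(2992, 5) = 14960: x ≡ 3420 (mod 14960).
Verify against each original: 3420 mod 16 = 12, 3420 mod 17 = 3, 3420 mod 11 = 10, 3420 mod 5 = 0.

x ≡ 3420 (mod 14960).


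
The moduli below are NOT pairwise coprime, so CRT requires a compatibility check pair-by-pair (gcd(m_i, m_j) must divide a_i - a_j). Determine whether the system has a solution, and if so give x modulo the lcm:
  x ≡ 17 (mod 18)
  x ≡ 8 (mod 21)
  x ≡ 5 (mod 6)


Moduli 18, 21, 6 are not pairwise coprime, so CRT works modulo lcm(m_i) when all pairwise compatibility conditions hold.
Pairwise compatibility: gcd(m_i, m_j) must divide a_i - a_j for every pair.
Merge one congruence at a time:
  Start: x ≡ 17 (mod 18).
  Combine with x ≡ 8 (mod 21): gcd(18, 21) = 3; 8 - 17 = -9, which IS divisible by 3, so compatible.
    Write x = 17 + 18·t and substitute into x ≡ 8 (mod 21): 18·t ≡ 8 − 17 = -9 (mod 21).
    Divide the congruence (and modulus) by g = 3: 6·t ≡ -3 (mod 7).
    Reduce coefficients mod 7: 6·t ≡ 4 (mod 7).
    The inverse of 6 mod 7 is 6 (since 6·6 = 36 = 5·7 + 1), so t ≡ 6·4 = 24 ≡ 3 (mod 7).
    Then x = 17 + 18·3 = 71, valid modulo lcm(18, 21) = 126: x ≡ 71 (mod 126).
  Combine with x ≡ 5 (mod 6): gcd(126, 6) = 6; 5 - 71 = -66, which IS divisible by 6, so compatible.
    Write x = 71 + 126·t and substitute into x ≡ 5 (mod 6): 126·t ≡ 5 − 71 = -66 (mod 6).
    Divide the congruence (and modulus) by g = 6: 21·t ≡ -11 (mod 1).
    Modulo 1 every t works; take t = 0.
    Then x = 71 + 126·0 = 71, valid modulo lcm(126, 6) = 126: x ≡ 71 (mod 126).
Verify: 71 mod 18 = 17, 71 mod 21 = 8, 71 mod 6 = 5.

x ≡ 71 (mod 126).


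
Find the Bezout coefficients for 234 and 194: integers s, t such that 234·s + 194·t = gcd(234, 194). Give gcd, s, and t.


Euclidean algorithm on (234, 194) — divide until remainder is 0:
  234 = 1 · 194 + 40
  194 = 4 · 40 + 34
  40 = 1 · 34 + 6
  34 = 5 · 6 + 4
  6 = 1 · 4 + 2
  4 = 2 · 2 + 0
gcd(234, 194) = 2.
Track Bezout coefficients alongside the remainders: start with r₀ = 234 = a·1 + b·0 (s = 1, t = 0) and r₁ = 194 = a·0 + b·1 (s = 0, t = 1); each new remainder r_{k+1} = r_{k-1} − q_k·r_k inherits s_{k+1} = s_{k-1} − q_k·s_k, t_{k+1} = t_{k-1} − q_k·t_k, so r_k = a·s_k + b·t_k at every step:
  q = 1: r = 40, s = 1 − 1·0 = 1, t = 0 − 1·1 = -1  (check: 234·1 + 194·(-1) = 40)
  q = 4: r = 34, s = 0 − 4·1 = -4, t = 1 − 4·(-1) = 5  (check: 234·(-4) + 194·5 = 34)
  q = 1: r = 6, s = 1 − 1·(-4) = 5, t = -1 − 1·5 = -6  (check: 234·5 + 194·(-6) = 6)
  q = 5: r = 4, s = -4 − 5·5 = -29, t = 5 − 5·(-6) = 35  (check: 234·(-29) + 194·35 = 4)
  q = 1: r = 2, s = 5 − 1·(-29) = 34, t = -6 − 1·35 = -41  (check: 234·34 + 194·(-41) = 2)
The row with r = 2 (the gcd) gives the Bezout coefficients s = 34, t = -41.
Result: 234 · (34) + 194 · (-41) = 2.

gcd(234, 194) = 2; s = 34, t = -41 (check: 234·34 + 194·(-41) = 2).


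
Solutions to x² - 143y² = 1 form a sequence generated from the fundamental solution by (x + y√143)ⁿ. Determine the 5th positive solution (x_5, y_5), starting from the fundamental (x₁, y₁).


Step 1: Find the fundamental solution (x₁, y₁) of x² - 143y² = 1.
  Expand √143 as a continued fraction. a₀ = ⌊√143⌋ = 11; iterate m_{k+1} = d_k·a_k − m_k, d_{k+1} = (143 − m_{k+1}²)/d_k, a_{k+1} = ⌊(a₀ + m_{k+1})/d_{k+1}⌋ (starting m₀ = 0, d₀ = 1), with convergents p_k = a_k·p_{k-1} + p_{k-2}, q_k = a_k·q_{k-1} + q_{k-2} (p₋₁ = 1, q₋₁ = 0):
  k = 0: a₀ = 11; p₀/q₀ = 11/1; p₀² − 143·q₀² = 121 − 143 = -22.
  k = 1: m = 11, d = 22, a = ⌊(11 + 11)/22⌋ = 1; p/q = (1·11 + 1)/(1·1 + 0) = 12/1; p² − 143·q² = 144 − 143 = 1.
  The first convergent with p² − 143·q² = 1 gives the fundamental solution (x₁, y₁) = (12, 1).
Step 2: Apply the recurrence (x_{n+1}, y_{n+1}) = (x₁x_n + 143y₁y_n, x₁y_n + y₁x_n) repeatedly.
  From (x_1, y_1) = (12, 1): x_2 = 12·12 + 143·1·1 = 287; y_2 = 12·1 + 1·12 = 24.
  From (x_2, y_2) = (287, 24): x_3 = 12·287 + 143·1·24 = 6876; y_3 = 12·24 + 1·287 = 575.
  From (x_3, y_3) = (6876, 575): x_4 = 12·6876 + 143·1·575 = 164737; y_4 = 12·575 + 1·6876 = 13776.
  From (x_4, y_4) = (164737, 13776): x_5 = 12·164737 + 143·1·13776 = 3946812; y_5 = 12·13776 + 1·164737 = 330049.
Step 3: Verify x_5² - 143·y_5² = 15577324963344 - 15577324963343 = 1 (should be 1). ✓

(x_1, y_1) = (12, 1); (x_5, y_5) = (3946812, 330049).


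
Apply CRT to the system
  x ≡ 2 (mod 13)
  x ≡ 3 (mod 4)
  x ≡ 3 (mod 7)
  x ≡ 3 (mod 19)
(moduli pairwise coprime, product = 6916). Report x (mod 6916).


Product of moduli M = 13 · 4 · 7 · 19 = 6916.
Merge one congruence at a time:
  Start: x ≡ 2 (mod 13).
  Combine with x ≡ 3 (mod 4); new modulus lcm = 52.
    Write x = 2 + 13·t and substitute into x ≡ 3 (mod 4): 13·t ≡ 3 − 2 = 1 (mod 4).
    Reduce coefficients mod 4: 1·t ≡ 1 (mod 4).
    So t ≡ 1 (mod 4).
    Then x = 2 + 13·1 = 15, valid modulo lcm(13, 4) = 52: x ≡ 15 (mod 52).
  Combine with x ≡ 3 (mod 7); new modulus lcm = 364.
    Write x = 15 + 52·t and substitute into x ≡ 3 (mod 7): 52·t ≡ 3 − 15 = -12 (mod 7).
    Reduce coefficients mod 7: 3·t ≡ 2 (mod 7).
    The inverse of 3 mod 7 is 5 (since 3·5 = 15 = 2·7 + 1), so t ≡ 5·2 = 10 ≡ 3 (mod 7).
    Then x = 15 + 52·3 = 171, valid modulo lcm(52, 7) = 364: x ≡ 171 (mod 364).
  Combine with x ≡ 3 (mod 19); new modulus lcm = 6916.
    Write x = 171 + 364·t and substitute into x ≡ 3 (mod 19): 364·t ≡ 3 − 171 = -168 (mod 19).
    Reduce coefficients mod 19: 3·t ≡ 3 (mod 19).
    The inverse of 3 mod 19 is 13 (since 3·13 = 39 = 2·19 + 1), so t ≡ 13·3 = 39 ≡ 1 (mod 19).
    Then x = 171 + 364·1 = 535, valid modulo lcm(364, 19) = 6916: x ≡ 535 (mod 6916).
Verify against each original: 535 mod 13 = 2, 535 mod 4 = 3, 535 mod 7 = 3, 535 mod 19 = 3.

x ≡ 535 (mod 6916).


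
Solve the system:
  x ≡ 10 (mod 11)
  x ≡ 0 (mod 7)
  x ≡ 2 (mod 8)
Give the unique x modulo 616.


Moduli 11, 7, 8 are pairwise coprime; by CRT there is a unique solution modulo M = 11 · 7 · 8 = 616.
Solve pairwise, accumulating the modulus:
  Start with x ≡ 10 (mod 11).
  Combine with x ≡ 0 (mod 7): since gcd(11, 7) = 1, we get a unique residue mod 77.
    Write x = 10 + 11·t and substitute into x ≡ 0 (mod 7): 11·t ≡ 0 − 10 = -10 (mod 7).
    Reduce coefficients mod 7: 4·t ≡ 4 (mod 7).
    The inverse of 4 mod 7 is 2 (since 4·2 = 8 = 1·7 + 1), so t ≡ 2·4 = 8 ≡ 1 (mod 7).
    Then x = 10 + 11·1 = 21, valid modulo lcm(11, 7) = 77: x ≡ 21 (mod 77).
  Combine with x ≡ 2 (mod 8): since gcd(77, 8) = 1, we get a unique residue mod 616.
    Write x = 21 + 77·t and substitute into x ≡ 2 (mod 8): 77·t ≡ 2 − 21 = -19 (mod 8).
    Reduce coefficients mod 8: 5·t ≡ 5 (mod 8).
    The inverse of 5 mod 8 is 5 (since 5·5 = 25 = 3·8 + 1), so t ≡ 5·5 = 25 ≡ 1 (mod 8).
    Then x = 21 + 77·1 = 98, valid modulo lcm(77, 8) = 616: x ≡ 98 (mod 616).
Verify: 98 mod 11 = 10 ✓, 98 mod 7 = 0 ✓, 98 mod 8 = 2 ✓.

x ≡ 98 (mod 616).


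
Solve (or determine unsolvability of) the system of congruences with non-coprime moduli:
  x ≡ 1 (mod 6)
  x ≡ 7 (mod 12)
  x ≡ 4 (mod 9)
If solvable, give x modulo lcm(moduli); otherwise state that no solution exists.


Moduli 6, 12, 9 are not pairwise coprime, so CRT works modulo lcm(m_i) when all pairwise compatibility conditions hold.
Pairwise compatibility: gcd(m_i, m_j) must divide a_i - a_j for every pair.
Merge one congruence at a time:
  Start: x ≡ 1 (mod 6).
  Combine with x ≡ 7 (mod 12): gcd(6, 12) = 6; 7 - 1 = 6, which IS divisible by 6, so compatible.
    Write x = 1 + 6·t and substitute into x ≡ 7 (mod 12): 6·t ≡ 7 − 1 = 6 (mod 12).
    Divide the congruence (and modulus) by g = 6: 1·t ≡ 1 (mod 2).
    So t ≡ 1 (mod 2).
    Then x = 1 + 6·1 = 7, valid modulo lcm(6, 12) = 12: x ≡ 7 (mod 12).
  Combine with x ≡ 4 (mod 9): gcd(12, 9) = 3; 4 - 7 = -3, which IS divisible by 3, so compatible.
    Write x = 7 + 12·t and substitute into x ≡ 4 (mod 9): 12·t ≡ 4 − 7 = -3 (mod 9).
    Divide the congruence (and modulus) by g = 3: 4·t ≡ -1 (mod 3).
    Reduce coefficients mod 3: 1·t ≡ 2 (mod 3).
    So t ≡ 2 (mod 3).
    Then x = 7 + 12·2 = 31, valid modulo lcm(12, 9) = 36: x ≡ 31 (mod 36).
Verify: 31 mod 6 = 1, 31 mod 12 = 7, 31 mod 9 = 4.

x ≡ 31 (mod 36).


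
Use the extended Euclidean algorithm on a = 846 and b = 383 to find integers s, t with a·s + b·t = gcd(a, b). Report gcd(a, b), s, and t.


Euclidean algorithm on (846, 383) — divide until remainder is 0:
  846 = 2 · 383 + 80
  383 = 4 · 80 + 63
  80 = 1 · 63 + 17
  63 = 3 · 17 + 12
  17 = 1 · 12 + 5
  12 = 2 · 5 + 2
  5 = 2 · 2 + 1
  2 = 2 · 1 + 0
gcd(846, 383) = 1.
Track Bezout coefficients alongside the remainders: start with r₀ = 846 = a·1 + b·0 (s = 1, t = 0) and r₁ = 383 = a·0 + b·1 (s = 0, t = 1); each new remainder r_{k+1} = r_{k-1} − q_k·r_k inherits s_{k+1} = s_{k-1} − q_k·s_k, t_{k+1} = t_{k-1} − q_k·t_k, so r_k = a·s_k + b·t_k at every step:
  q = 2: r = 80, s = 1 − 2·0 = 1, t = 0 − 2·1 = -2  (check: 846·1 + 383·(-2) = 80)
  q = 4: r = 63, s = 0 − 4·1 = -4, t = 1 − 4·(-2) = 9  (check: 846·(-4) + 383·9 = 63)
  q = 1: r = 17, s = 1 − 1·(-4) = 5, t = -2 − 1·9 = -11  (check: 846·5 + 383·(-11) = 17)
  q = 3: r = 12, s = -4 − 3·5 = -19, t = 9 − 3·(-11) = 42  (check: 846·(-19) + 383·42 = 12)
  q = 1: r = 5, s = 5 − 1·(-19) = 24, t = -11 − 1·42 = -53  (check: 846·24 + 383·(-53) = 5)
  q = 2: r = 2, s = -19 − 2·24 = -67, t = 42 − 2·(-53) = 148  (check: 846·(-67) + 383·148 = 2)
  q = 2: r = 1, s = 24 − 2·(-67) = 158, t = -53 − 2·148 = -349  (check: 846·158 + 383·(-349) = 1)
The row with r = 1 (the gcd) gives the Bezout coefficients s = 158, t = -349.
Result: 846 · (158) + 383 · (-349) = 1.

gcd(846, 383) = 1; s = 158, t = -349 (check: 846·158 + 383·(-349) = 1).


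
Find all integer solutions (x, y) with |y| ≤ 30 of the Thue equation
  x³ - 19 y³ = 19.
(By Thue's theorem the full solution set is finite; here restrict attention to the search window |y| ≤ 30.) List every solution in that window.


The equation is x³ - 19y³ = 19. For fixed y, x³ = 19·y³ + 19, so a solution requires the RHS to be a perfect cube.
Strategy: iterate y from -30 to 30, compute RHS = 19·y³ + 19, and check whether it is a (positive or negative) perfect cube.
Check small values of y:
  y = 0: RHS = 19 is not a perfect cube.
  y = 1: RHS = 38 is not a perfect cube.
  y = -1: RHS = 0 = (0)³ ⇒ x = 0 works.
  y = 2: RHS = 171 is not a perfect cube.
  y = -2: RHS = -133 is not a perfect cube.
  y = 3: RHS = 532 is not a perfect cube.
  y = -3: RHS = -494 is not a perfect cube.
Continuing the search up to |y| = 30 finds no further solutions beyond those listed.
Collected solutions: (0, -1).

Solutions (with |y| ≤ 30): (0, -1).


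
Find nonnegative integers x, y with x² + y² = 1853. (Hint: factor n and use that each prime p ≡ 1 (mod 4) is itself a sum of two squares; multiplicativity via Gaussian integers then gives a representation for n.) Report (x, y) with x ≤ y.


Step 1: Factor n = 1853 = 17 · 109.
Step 2: Check the mod-4 condition on each prime factor: 17 ≡ 1 (mod 4), exponent 1; 109 ≡ 1 (mod 4), exponent 1.
All primes ≡ 3 (mod 4) appear to even exponent (or don't appear), so by the two-squares theorem n IS expressible as a sum of two squares.
Step 3: Build a representation. Here n = 17 · 109 is a product of primes ≡ 1 (mod 4). Each prime p ≡ 1 (mod 4) is itself a sum of two squares; find a² by testing p − a² for a perfect square:
  17: 17 − 1² = 16 = 4² ⇒ 17 = 1² + 4².
  109: 109 − 1² = 108, 109 − 2² = 105, 109 − 3² = 100 = 10² ⇒ 109 = 3² + 10².
  Combine using the Brahmagupta–Fibonacci identity (a² + b²)(c² + d²) = (ac − bd)² + (ad + bc)² = (ac + bd)² + (ad − bc)²:
  17 · 109 = 1853: from (1² + 4²)(3² + 10²), take (1·3 − 4·10, 1·10 + 4·3) = (3 − 40, 10 + 12) = (-37, 22); dropping signs (only squares matter) gives (37, 22); check 37² + 22² = 1369 + 484 = 1853 ✓.
Step 4: Order so x ≤ y and verify: 22² + 37² = 484 + 1369 = 1853 = n. ✓

n = 1853 = 22² + 37² (one valid representation with x ≤ y).


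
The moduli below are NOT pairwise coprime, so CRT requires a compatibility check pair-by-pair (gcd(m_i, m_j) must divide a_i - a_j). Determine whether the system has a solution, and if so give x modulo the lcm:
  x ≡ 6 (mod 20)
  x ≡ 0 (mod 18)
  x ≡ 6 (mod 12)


Moduli 20, 18, 12 are not pairwise coprime, so CRT works modulo lcm(m_i) when all pairwise compatibility conditions hold.
Pairwise compatibility: gcd(m_i, m_j) must divide a_i - a_j for every pair.
Merge one congruence at a time:
  Start: x ≡ 6 (mod 20).
  Combine with x ≡ 0 (mod 18): gcd(20, 18) = 2; 0 - 6 = -6, which IS divisible by 2, so compatible.
    Write x = 6 + 20·t and substitute into x ≡ 0 (mod 18): 20·t ≡ 0 − 6 = -6 (mod 18).
    Divide the congruence (and modulus) by g = 2: 10·t ≡ -3 (mod 9).
    Reduce coefficients mod 9: 1·t ≡ 6 (mod 9).
    So t ≡ 6 (mod 9).
    Then x = 6 + 20·6 = 126, valid modulo lcm(20, 18) = 180: x ≡ 126 (mod 180).
  Combine with x ≡ 6 (mod 12): gcd(180, 12) = 12; 6 - 126 = -120, which IS divisible by 12, so compatible.
    Write x = 126 + 180·t and substitute into x ≡ 6 (mod 12): 180·t ≡ 6 − 126 = -120 (mod 12).
    Divide the congruence (and modulus) by g = 12: 15·t ≡ -10 (mod 1).
    Modulo 1 every t works; take t = 0.
    Then x = 126 + 180·0 = 126, valid modulo lcm(180, 12) = 180: x ≡ 126 (mod 180).
Verify: 126 mod 20 = 6, 126 mod 18 = 0, 126 mod 12 = 6.

x ≡ 126 (mod 180).


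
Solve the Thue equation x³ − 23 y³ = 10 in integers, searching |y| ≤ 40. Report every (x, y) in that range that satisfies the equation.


The equation is x³ - 23y³ = 10. For fixed y, x³ = 23·y³ + 10, so a solution requires the RHS to be a perfect cube.
Strategy: iterate y from -40 to 40, compute RHS = 23·y³ + 10, and check whether it is a (positive or negative) perfect cube.
Check small values of y:
  y = 0: RHS = 10 is not a perfect cube.
  y = 1: RHS = 33 is not a perfect cube.
  y = -1: RHS = -13 is not a perfect cube.
  y = 2: RHS = 194 is not a perfect cube.
  y = -2: RHS = -174 is not a perfect cube.
  y = 3: RHS = 631 is not a perfect cube.
  y = -3: RHS = -611 is not a perfect cube.
Continuing the search up to |y| = 40 finds no solutions either.
No (x, y) in the scanned range satisfies the equation.

No integer solutions with |y| ≤ 40.


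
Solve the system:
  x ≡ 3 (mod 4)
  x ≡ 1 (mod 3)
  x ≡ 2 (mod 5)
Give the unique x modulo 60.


Moduli 4, 3, 5 are pairwise coprime; by CRT there is a unique solution modulo M = 4 · 3 · 5 = 60.
Solve pairwise, accumulating the modulus:
  Start with x ≡ 3 (mod 4).
  Combine with x ≡ 1 (mod 3): since gcd(4, 3) = 1, we get a unique residue mod 12.
    Write x = 3 + 4·t and substitute into x ≡ 1 (mod 3): 4·t ≡ 1 − 3 = -2 (mod 3).
    Reduce coefficients mod 3: 1·t ≡ 1 (mod 3).
    So t ≡ 1 (mod 3).
    Then x = 3 + 4·1 = 7, valid modulo lcm(4, 3) = 12: x ≡ 7 (mod 12).
  Combine with x ≡ 2 (mod 5): since gcd(12, 5) = 1, we get a unique residue mod 60.
    Write x = 7 + 12·t and substitute into x ≡ 2 (mod 5): 12·t ≡ 2 − 7 = -5 (mod 5).
    Reduce coefficients mod 5: 2·t ≡ 0 (mod 5).
    The inverse of 2 mod 5 is 3 (since 2·3 = 6 = 1·5 + 1), so t ≡ 3·0 = 0 ≡ 0 (mod 5).
    Then x = 7 + 12·0 = 7, valid modulo lcm(12, 5) = 60: x ≡ 7 (mod 60).
Verify: 7 mod 4 = 3 ✓, 7 mod 3 = 1 ✓, 7 mod 5 = 2 ✓.

x ≡ 7 (mod 60).


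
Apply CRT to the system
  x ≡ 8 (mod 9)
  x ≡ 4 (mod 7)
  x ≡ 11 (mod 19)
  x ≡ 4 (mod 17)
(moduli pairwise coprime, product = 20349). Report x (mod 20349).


Product of moduli M = 9 · 7 · 19 · 17 = 20349.
Merge one congruence at a time:
  Start: x ≡ 8 (mod 9).
  Combine with x ≡ 4 (mod 7); new modulus lcm = 63.
    Write x = 8 + 9·t and substitute into x ≡ 4 (mod 7): 9·t ≡ 4 − 8 = -4 (mod 7).
    Reduce coefficients mod 7: 2·t ≡ 3 (mod 7).
    The inverse of 2 mod 7 is 4 (since 2·4 = 8 = 1·7 + 1), so t ≡ 4·3 = 12 ≡ 5 (mod 7).
    Then x = 8 + 9·5 = 53, valid modulo lcm(9, 7) = 63: x ≡ 53 (mod 63).
  Combine with x ≡ 11 (mod 19); new modulus lcm = 1197.
    Write x = 53 + 63·t and substitute into x ≡ 11 (mod 19): 63·t ≡ 11 − 53 = -42 (mod 19).
    Reduce coefficients mod 19: 6·t ≡ 15 (mod 19).
    The inverse of 6 mod 19 is 16 (since 6·16 = 96 = 5·19 + 1), so t ≡ 16·15 = 240 ≡ 12 (mod 19).
    Then x = 53 + 63·12 = 809, valid modulo lcm(63, 19) = 1197: x ≡ 809 (mod 1197).
  Combine with x ≡ 4 (mod 17); new modulus lcm = 20349.
    Write x = 809 + 1197·t and substitute into x ≡ 4 (mod 17): 1197·t ≡ 4 − 809 = -805 (mod 17).
    Reduce coefficients mod 17: 7·t ≡ 11 (mod 17).
    The inverse of 7 mod 17 is 5 (since 7·5 = 35 = 2·17 + 1), so t ≡ 5·11 = 55 ≡ 4 (mod 17).
    Then x = 809 + 1197·4 = 5597, valid modulo lcm(1197, 17) = 20349: x ≡ 5597 (mod 20349).
Verify against each original: 5597 mod 9 = 8, 5597 mod 7 = 4, 5597 mod 19 = 11, 5597 mod 17 = 4.

x ≡ 5597 (mod 20349).


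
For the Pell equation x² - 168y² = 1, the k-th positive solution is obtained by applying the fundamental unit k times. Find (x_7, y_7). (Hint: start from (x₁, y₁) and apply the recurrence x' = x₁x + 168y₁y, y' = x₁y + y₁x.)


Step 1: Find the fundamental solution (x₁, y₁) of x² - 168y² = 1.
  Expand √168 as a continued fraction. a₀ = ⌊√168⌋ = 12; iterate m_{k+1} = d_k·a_k − m_k, d_{k+1} = (168 − m_{k+1}²)/d_k, a_{k+1} = ⌊(a₀ + m_{k+1})/d_{k+1}⌋ (starting m₀ = 0, d₀ = 1), with convergents p_k = a_k·p_{k-1} + p_{k-2}, q_k = a_k·q_{k-1} + q_{k-2} (p₋₁ = 1, q₋₁ = 0):
  k = 0: a₀ = 12; p₀/q₀ = 12/1; p₀² − 168·q₀² = 144 − 168 = -24.
  k = 1: m = 12, d = 24, a = ⌊(12 + 12)/24⌋ = 1; p/q = (1·12 + 1)/(1·1 + 0) = 13/1; p² − 168·q² = 169 − 168 = 1.
  The first convergent with p² − 168·q² = 1 gives the fundamental solution (x₁, y₁) = (13, 1).
Step 2: Apply the recurrence (x_{n+1}, y_{n+1}) = (x₁x_n + 168y₁y_n, x₁y_n + y₁x_n) repeatedly.
  From (x_1, y_1) = (13, 1): x_2 = 13·13 + 168·1·1 = 337; y_2 = 13·1 + 1·13 = 26.
  From (x_2, y_2) = (337, 26): x_3 = 13·337 + 168·1·26 = 8749; y_3 = 13·26 + 1·337 = 675.
  From (x_3, y_3) = (8749, 675): x_4 = 13·8749 + 168·1·675 = 227137; y_4 = 13·675 + 1·8749 = 17524.
  From (x_4, y_4) = (227137, 17524): x_5 = 13·227137 + 168·1·17524 = 5896813; y_5 = 13·17524 + 1·227137 = 454949.
  From (x_5, y_5) = (5896813, 454949): x_6 = 13·5896813 + 168·1·454949 = 153090001; y_6 = 13·454949 + 1·5896813 = 11811150.
  From (x_6, y_6) = (153090001, 11811150): x_7 = 13·153090001 + 168·1·11811150 = 3974443213; y_7 = 13·11811150 + 1·153090001 = 306634951.
Step 3: Verify x_7² - 168·y_7² = 15796198853361763369 - 15796198853361763368 = 1 (should be 1). ✓

(x_1, y_1) = (13, 1); (x_7, y_7) = (3974443213, 306634951).


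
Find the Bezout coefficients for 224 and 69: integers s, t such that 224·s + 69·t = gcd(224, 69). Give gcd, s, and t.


Euclidean algorithm on (224, 69) — divide until remainder is 0:
  224 = 3 · 69 + 17
  69 = 4 · 17 + 1
  17 = 17 · 1 + 0
gcd(224, 69) = 1.
Track Bezout coefficients alongside the remainders: start with r₀ = 224 = a·1 + b·0 (s = 1, t = 0) and r₁ = 69 = a·0 + b·1 (s = 0, t = 1); each new remainder r_{k+1} = r_{k-1} − q_k·r_k inherits s_{k+1} = s_{k-1} − q_k·s_k, t_{k+1} = t_{k-1} − q_k·t_k, so r_k = a·s_k + b·t_k at every step:
  q = 3: r = 17, s = 1 − 3·0 = 1, t = 0 − 3·1 = -3  (check: 224·1 + 69·(-3) = 17)
  q = 4: r = 1, s = 0 − 4·1 = -4, t = 1 − 4·(-3) = 13  (check: 224·(-4) + 69·13 = 1)
The row with r = 1 (the gcd) gives the Bezout coefficients s = -4, t = 13.
Result: 224 · (-4) + 69 · (13) = 1.

gcd(224, 69) = 1; s = -4, t = 13 (check: 224·(-4) + 69·13 = 1).


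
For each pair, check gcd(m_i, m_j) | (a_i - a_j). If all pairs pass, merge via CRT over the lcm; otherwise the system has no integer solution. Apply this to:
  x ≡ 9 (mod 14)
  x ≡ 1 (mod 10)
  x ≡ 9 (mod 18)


Moduli 14, 10, 18 are not pairwise coprime, so CRT works modulo lcm(m_i) when all pairwise compatibility conditions hold.
Pairwise compatibility: gcd(m_i, m_j) must divide a_i - a_j for every pair.
Merge one congruence at a time:
  Start: x ≡ 9 (mod 14).
  Combine with x ≡ 1 (mod 10): gcd(14, 10) = 2; 1 - 9 = -8, which IS divisible by 2, so compatible.
    Write x = 9 + 14·t and substitute into x ≡ 1 (mod 10): 14·t ≡ 1 − 9 = -8 (mod 10).
    Divide the congruence (and modulus) by g = 2: 7·t ≡ -4 (mod 5).
    Reduce coefficients mod 5: 2·t ≡ 1 (mod 5).
    The inverse of 2 mod 5 is 3 (since 2·3 = 6 = 1·5 + 1), so t ≡ 3·1 = 3 ≡ 3 (mod 5).
    Then x = 9 + 14·3 = 51, valid modulo lcm(14, 10) = 70: x ≡ 51 (mod 70).
  Combine with x ≡ 9 (mod 18): gcd(70, 18) = 2; 9 - 51 = -42, which IS divisible by 2, so compatible.
    Write x = 51 + 70·t and substitute into x ≡ 9 (mod 18): 70·t ≡ 9 − 51 = -42 (mod 18).
    Divide the congruence (and modulus) by g = 2: 35·t ≡ -21 (mod 9).
    Reduce coefficients mod 9: 8·t ≡ 6 (mod 9).
    The inverse of 8 mod 9 is 8 (since 8·8 = 64 = 7·9 + 1), so t ≡ 8·6 = 48 ≡ 3 (mod 9).
    Then x = 51 + 70·3 = 261, valid modulo lcm(70, 18) = 630: x ≡ 261 (mod 630).
Verify: 261 mod 14 = 9, 261 mod 10 = 1, 261 mod 18 = 9.

x ≡ 261 (mod 630).


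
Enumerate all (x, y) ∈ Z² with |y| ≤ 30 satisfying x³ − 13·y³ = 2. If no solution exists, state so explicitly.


The equation is x³ - 13y³ = 2. For fixed y, x³ = 13·y³ + 2, so a solution requires the RHS to be a perfect cube.
Strategy: iterate y from -30 to 30, compute RHS = 13·y³ + 2, and check whether it is a (positive or negative) perfect cube.
Check small values of y:
  y = 0: RHS = 2 is not a perfect cube.
  y = 1: RHS = 15 is not a perfect cube.
  y = -1: RHS = -11 is not a perfect cube.
  y = 2: RHS = 106 is not a perfect cube.
  y = -2: RHS = -102 is not a perfect cube.
  y = 3: RHS = 353 is not a perfect cube.
  y = -3: RHS = -349 is not a perfect cube.
Continuing the search up to |y| = 30 finds no solutions either.
No (x, y) in the scanned range satisfies the equation.

No integer solutions with |y| ≤ 30.
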